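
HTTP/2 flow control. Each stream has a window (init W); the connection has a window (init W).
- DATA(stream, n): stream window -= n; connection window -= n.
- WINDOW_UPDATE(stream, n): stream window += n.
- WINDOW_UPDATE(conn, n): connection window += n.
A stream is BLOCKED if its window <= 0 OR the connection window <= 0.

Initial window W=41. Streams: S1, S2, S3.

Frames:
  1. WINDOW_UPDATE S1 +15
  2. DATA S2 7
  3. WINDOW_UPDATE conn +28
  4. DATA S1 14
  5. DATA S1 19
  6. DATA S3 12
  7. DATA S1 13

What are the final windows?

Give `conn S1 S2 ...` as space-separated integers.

Answer: 4 10 34 29

Derivation:
Op 1: conn=41 S1=56 S2=41 S3=41 blocked=[]
Op 2: conn=34 S1=56 S2=34 S3=41 blocked=[]
Op 3: conn=62 S1=56 S2=34 S3=41 blocked=[]
Op 4: conn=48 S1=42 S2=34 S3=41 blocked=[]
Op 5: conn=29 S1=23 S2=34 S3=41 blocked=[]
Op 6: conn=17 S1=23 S2=34 S3=29 blocked=[]
Op 7: conn=4 S1=10 S2=34 S3=29 blocked=[]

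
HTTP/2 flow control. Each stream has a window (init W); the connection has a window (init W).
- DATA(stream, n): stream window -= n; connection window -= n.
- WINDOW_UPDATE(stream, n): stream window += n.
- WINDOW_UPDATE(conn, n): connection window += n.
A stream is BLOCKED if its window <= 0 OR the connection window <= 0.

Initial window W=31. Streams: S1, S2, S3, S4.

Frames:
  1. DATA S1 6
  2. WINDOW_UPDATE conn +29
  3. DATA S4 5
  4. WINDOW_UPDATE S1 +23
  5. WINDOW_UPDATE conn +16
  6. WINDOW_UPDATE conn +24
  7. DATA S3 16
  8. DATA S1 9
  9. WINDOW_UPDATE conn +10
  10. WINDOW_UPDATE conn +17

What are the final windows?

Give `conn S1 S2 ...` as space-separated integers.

Answer: 91 39 31 15 26

Derivation:
Op 1: conn=25 S1=25 S2=31 S3=31 S4=31 blocked=[]
Op 2: conn=54 S1=25 S2=31 S3=31 S4=31 blocked=[]
Op 3: conn=49 S1=25 S2=31 S3=31 S4=26 blocked=[]
Op 4: conn=49 S1=48 S2=31 S3=31 S4=26 blocked=[]
Op 5: conn=65 S1=48 S2=31 S3=31 S4=26 blocked=[]
Op 6: conn=89 S1=48 S2=31 S3=31 S4=26 blocked=[]
Op 7: conn=73 S1=48 S2=31 S3=15 S4=26 blocked=[]
Op 8: conn=64 S1=39 S2=31 S3=15 S4=26 blocked=[]
Op 9: conn=74 S1=39 S2=31 S3=15 S4=26 blocked=[]
Op 10: conn=91 S1=39 S2=31 S3=15 S4=26 blocked=[]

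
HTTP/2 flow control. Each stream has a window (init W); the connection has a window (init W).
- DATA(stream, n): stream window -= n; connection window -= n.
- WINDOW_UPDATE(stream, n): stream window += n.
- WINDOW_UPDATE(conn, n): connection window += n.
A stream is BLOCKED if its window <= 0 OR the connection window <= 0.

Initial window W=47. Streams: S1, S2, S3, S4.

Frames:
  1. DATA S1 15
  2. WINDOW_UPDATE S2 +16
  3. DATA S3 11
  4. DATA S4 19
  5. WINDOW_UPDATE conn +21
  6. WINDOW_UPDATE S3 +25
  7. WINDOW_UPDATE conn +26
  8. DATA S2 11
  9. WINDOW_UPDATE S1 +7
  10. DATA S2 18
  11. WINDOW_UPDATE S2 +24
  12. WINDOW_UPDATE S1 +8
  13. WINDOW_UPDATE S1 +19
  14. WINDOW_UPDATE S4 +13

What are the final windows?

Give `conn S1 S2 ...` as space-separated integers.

Answer: 20 66 58 61 41

Derivation:
Op 1: conn=32 S1=32 S2=47 S3=47 S4=47 blocked=[]
Op 2: conn=32 S1=32 S2=63 S3=47 S4=47 blocked=[]
Op 3: conn=21 S1=32 S2=63 S3=36 S4=47 blocked=[]
Op 4: conn=2 S1=32 S2=63 S3=36 S4=28 blocked=[]
Op 5: conn=23 S1=32 S2=63 S3=36 S4=28 blocked=[]
Op 6: conn=23 S1=32 S2=63 S3=61 S4=28 blocked=[]
Op 7: conn=49 S1=32 S2=63 S3=61 S4=28 blocked=[]
Op 8: conn=38 S1=32 S2=52 S3=61 S4=28 blocked=[]
Op 9: conn=38 S1=39 S2=52 S3=61 S4=28 blocked=[]
Op 10: conn=20 S1=39 S2=34 S3=61 S4=28 blocked=[]
Op 11: conn=20 S1=39 S2=58 S3=61 S4=28 blocked=[]
Op 12: conn=20 S1=47 S2=58 S3=61 S4=28 blocked=[]
Op 13: conn=20 S1=66 S2=58 S3=61 S4=28 blocked=[]
Op 14: conn=20 S1=66 S2=58 S3=61 S4=41 blocked=[]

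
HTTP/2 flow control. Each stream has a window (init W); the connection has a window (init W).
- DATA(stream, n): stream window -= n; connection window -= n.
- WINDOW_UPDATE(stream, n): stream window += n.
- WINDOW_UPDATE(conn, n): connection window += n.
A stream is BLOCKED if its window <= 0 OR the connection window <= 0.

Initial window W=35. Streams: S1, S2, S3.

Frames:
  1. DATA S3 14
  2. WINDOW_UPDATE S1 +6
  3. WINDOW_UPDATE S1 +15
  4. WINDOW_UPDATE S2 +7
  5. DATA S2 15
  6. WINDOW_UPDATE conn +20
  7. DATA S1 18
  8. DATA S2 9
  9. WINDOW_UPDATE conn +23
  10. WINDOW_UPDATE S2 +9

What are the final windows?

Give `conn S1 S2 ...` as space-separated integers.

Answer: 22 38 27 21

Derivation:
Op 1: conn=21 S1=35 S2=35 S3=21 blocked=[]
Op 2: conn=21 S1=41 S2=35 S3=21 blocked=[]
Op 3: conn=21 S1=56 S2=35 S3=21 blocked=[]
Op 4: conn=21 S1=56 S2=42 S3=21 blocked=[]
Op 5: conn=6 S1=56 S2=27 S3=21 blocked=[]
Op 6: conn=26 S1=56 S2=27 S3=21 blocked=[]
Op 7: conn=8 S1=38 S2=27 S3=21 blocked=[]
Op 8: conn=-1 S1=38 S2=18 S3=21 blocked=[1, 2, 3]
Op 9: conn=22 S1=38 S2=18 S3=21 blocked=[]
Op 10: conn=22 S1=38 S2=27 S3=21 blocked=[]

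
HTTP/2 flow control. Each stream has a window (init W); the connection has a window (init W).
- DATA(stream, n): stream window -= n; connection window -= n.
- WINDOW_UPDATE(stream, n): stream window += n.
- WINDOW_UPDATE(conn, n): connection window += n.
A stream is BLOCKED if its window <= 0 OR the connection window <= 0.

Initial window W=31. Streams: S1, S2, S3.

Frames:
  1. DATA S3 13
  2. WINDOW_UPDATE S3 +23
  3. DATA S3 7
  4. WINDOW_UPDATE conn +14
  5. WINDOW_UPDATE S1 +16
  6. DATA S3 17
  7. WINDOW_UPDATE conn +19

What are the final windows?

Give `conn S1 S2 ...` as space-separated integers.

Op 1: conn=18 S1=31 S2=31 S3=18 blocked=[]
Op 2: conn=18 S1=31 S2=31 S3=41 blocked=[]
Op 3: conn=11 S1=31 S2=31 S3=34 blocked=[]
Op 4: conn=25 S1=31 S2=31 S3=34 blocked=[]
Op 5: conn=25 S1=47 S2=31 S3=34 blocked=[]
Op 6: conn=8 S1=47 S2=31 S3=17 blocked=[]
Op 7: conn=27 S1=47 S2=31 S3=17 blocked=[]

Answer: 27 47 31 17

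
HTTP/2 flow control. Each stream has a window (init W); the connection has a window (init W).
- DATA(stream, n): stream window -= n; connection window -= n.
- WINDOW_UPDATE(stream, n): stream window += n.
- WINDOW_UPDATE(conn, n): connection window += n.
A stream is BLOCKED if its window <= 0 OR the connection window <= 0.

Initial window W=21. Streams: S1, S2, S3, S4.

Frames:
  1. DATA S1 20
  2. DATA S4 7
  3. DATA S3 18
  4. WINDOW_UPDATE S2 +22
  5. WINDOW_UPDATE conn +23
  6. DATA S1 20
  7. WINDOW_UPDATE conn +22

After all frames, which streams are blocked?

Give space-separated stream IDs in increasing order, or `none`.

Op 1: conn=1 S1=1 S2=21 S3=21 S4=21 blocked=[]
Op 2: conn=-6 S1=1 S2=21 S3=21 S4=14 blocked=[1, 2, 3, 4]
Op 3: conn=-24 S1=1 S2=21 S3=3 S4=14 blocked=[1, 2, 3, 4]
Op 4: conn=-24 S1=1 S2=43 S3=3 S4=14 blocked=[1, 2, 3, 4]
Op 5: conn=-1 S1=1 S2=43 S3=3 S4=14 blocked=[1, 2, 3, 4]
Op 6: conn=-21 S1=-19 S2=43 S3=3 S4=14 blocked=[1, 2, 3, 4]
Op 7: conn=1 S1=-19 S2=43 S3=3 S4=14 blocked=[1]

Answer: S1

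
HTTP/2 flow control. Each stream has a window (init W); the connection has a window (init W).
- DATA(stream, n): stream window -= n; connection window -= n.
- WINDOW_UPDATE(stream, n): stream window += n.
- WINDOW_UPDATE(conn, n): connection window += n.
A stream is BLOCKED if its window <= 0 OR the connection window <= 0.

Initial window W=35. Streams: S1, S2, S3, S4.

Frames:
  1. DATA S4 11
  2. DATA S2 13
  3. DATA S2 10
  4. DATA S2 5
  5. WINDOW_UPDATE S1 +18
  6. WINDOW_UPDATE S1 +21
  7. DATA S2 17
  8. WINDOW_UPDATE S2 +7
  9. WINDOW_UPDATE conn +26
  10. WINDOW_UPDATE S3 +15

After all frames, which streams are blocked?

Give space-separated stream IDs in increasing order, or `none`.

Op 1: conn=24 S1=35 S2=35 S3=35 S4=24 blocked=[]
Op 2: conn=11 S1=35 S2=22 S3=35 S4=24 blocked=[]
Op 3: conn=1 S1=35 S2=12 S3=35 S4=24 blocked=[]
Op 4: conn=-4 S1=35 S2=7 S3=35 S4=24 blocked=[1, 2, 3, 4]
Op 5: conn=-4 S1=53 S2=7 S3=35 S4=24 blocked=[1, 2, 3, 4]
Op 6: conn=-4 S1=74 S2=7 S3=35 S4=24 blocked=[1, 2, 3, 4]
Op 7: conn=-21 S1=74 S2=-10 S3=35 S4=24 blocked=[1, 2, 3, 4]
Op 8: conn=-21 S1=74 S2=-3 S3=35 S4=24 blocked=[1, 2, 3, 4]
Op 9: conn=5 S1=74 S2=-3 S3=35 S4=24 blocked=[2]
Op 10: conn=5 S1=74 S2=-3 S3=50 S4=24 blocked=[2]

Answer: S2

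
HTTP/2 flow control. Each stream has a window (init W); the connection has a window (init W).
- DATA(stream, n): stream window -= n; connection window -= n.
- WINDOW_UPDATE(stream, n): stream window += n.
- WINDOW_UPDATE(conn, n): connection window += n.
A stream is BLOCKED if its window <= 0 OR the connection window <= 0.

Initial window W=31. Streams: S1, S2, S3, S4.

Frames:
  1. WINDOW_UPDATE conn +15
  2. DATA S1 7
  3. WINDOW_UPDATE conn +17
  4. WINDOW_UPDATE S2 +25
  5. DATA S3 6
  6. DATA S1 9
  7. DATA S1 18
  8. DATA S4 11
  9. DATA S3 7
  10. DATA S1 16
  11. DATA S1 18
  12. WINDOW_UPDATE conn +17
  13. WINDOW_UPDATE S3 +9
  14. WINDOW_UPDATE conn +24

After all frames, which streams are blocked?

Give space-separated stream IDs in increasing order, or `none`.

Answer: S1

Derivation:
Op 1: conn=46 S1=31 S2=31 S3=31 S4=31 blocked=[]
Op 2: conn=39 S1=24 S2=31 S3=31 S4=31 blocked=[]
Op 3: conn=56 S1=24 S2=31 S3=31 S4=31 blocked=[]
Op 4: conn=56 S1=24 S2=56 S3=31 S4=31 blocked=[]
Op 5: conn=50 S1=24 S2=56 S3=25 S4=31 blocked=[]
Op 6: conn=41 S1=15 S2=56 S3=25 S4=31 blocked=[]
Op 7: conn=23 S1=-3 S2=56 S3=25 S4=31 blocked=[1]
Op 8: conn=12 S1=-3 S2=56 S3=25 S4=20 blocked=[1]
Op 9: conn=5 S1=-3 S2=56 S3=18 S4=20 blocked=[1]
Op 10: conn=-11 S1=-19 S2=56 S3=18 S4=20 blocked=[1, 2, 3, 4]
Op 11: conn=-29 S1=-37 S2=56 S3=18 S4=20 blocked=[1, 2, 3, 4]
Op 12: conn=-12 S1=-37 S2=56 S3=18 S4=20 blocked=[1, 2, 3, 4]
Op 13: conn=-12 S1=-37 S2=56 S3=27 S4=20 blocked=[1, 2, 3, 4]
Op 14: conn=12 S1=-37 S2=56 S3=27 S4=20 blocked=[1]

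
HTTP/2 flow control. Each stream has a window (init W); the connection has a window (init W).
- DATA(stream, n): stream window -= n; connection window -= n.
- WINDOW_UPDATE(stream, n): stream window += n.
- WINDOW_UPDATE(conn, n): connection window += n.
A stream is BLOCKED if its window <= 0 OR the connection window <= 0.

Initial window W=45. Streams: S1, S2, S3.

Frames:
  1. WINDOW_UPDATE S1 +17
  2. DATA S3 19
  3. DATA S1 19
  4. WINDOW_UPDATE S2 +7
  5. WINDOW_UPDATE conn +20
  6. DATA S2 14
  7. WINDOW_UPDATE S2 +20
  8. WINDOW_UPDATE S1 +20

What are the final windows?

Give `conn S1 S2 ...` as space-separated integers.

Op 1: conn=45 S1=62 S2=45 S3=45 blocked=[]
Op 2: conn=26 S1=62 S2=45 S3=26 blocked=[]
Op 3: conn=7 S1=43 S2=45 S3=26 blocked=[]
Op 4: conn=7 S1=43 S2=52 S3=26 blocked=[]
Op 5: conn=27 S1=43 S2=52 S3=26 blocked=[]
Op 6: conn=13 S1=43 S2=38 S3=26 blocked=[]
Op 7: conn=13 S1=43 S2=58 S3=26 blocked=[]
Op 8: conn=13 S1=63 S2=58 S3=26 blocked=[]

Answer: 13 63 58 26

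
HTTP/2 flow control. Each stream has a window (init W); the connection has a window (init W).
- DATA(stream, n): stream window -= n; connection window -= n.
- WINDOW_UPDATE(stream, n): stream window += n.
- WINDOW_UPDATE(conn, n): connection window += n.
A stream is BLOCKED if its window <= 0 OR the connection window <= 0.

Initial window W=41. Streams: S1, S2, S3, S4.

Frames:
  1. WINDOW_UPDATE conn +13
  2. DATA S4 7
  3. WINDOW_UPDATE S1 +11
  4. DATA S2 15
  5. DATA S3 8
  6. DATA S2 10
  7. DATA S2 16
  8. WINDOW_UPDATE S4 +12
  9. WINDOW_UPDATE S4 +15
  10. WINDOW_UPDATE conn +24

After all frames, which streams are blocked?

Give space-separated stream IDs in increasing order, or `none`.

Answer: S2

Derivation:
Op 1: conn=54 S1=41 S2=41 S3=41 S4=41 blocked=[]
Op 2: conn=47 S1=41 S2=41 S3=41 S4=34 blocked=[]
Op 3: conn=47 S1=52 S2=41 S3=41 S4=34 blocked=[]
Op 4: conn=32 S1=52 S2=26 S3=41 S4=34 blocked=[]
Op 5: conn=24 S1=52 S2=26 S3=33 S4=34 blocked=[]
Op 6: conn=14 S1=52 S2=16 S3=33 S4=34 blocked=[]
Op 7: conn=-2 S1=52 S2=0 S3=33 S4=34 blocked=[1, 2, 3, 4]
Op 8: conn=-2 S1=52 S2=0 S3=33 S4=46 blocked=[1, 2, 3, 4]
Op 9: conn=-2 S1=52 S2=0 S3=33 S4=61 blocked=[1, 2, 3, 4]
Op 10: conn=22 S1=52 S2=0 S3=33 S4=61 blocked=[2]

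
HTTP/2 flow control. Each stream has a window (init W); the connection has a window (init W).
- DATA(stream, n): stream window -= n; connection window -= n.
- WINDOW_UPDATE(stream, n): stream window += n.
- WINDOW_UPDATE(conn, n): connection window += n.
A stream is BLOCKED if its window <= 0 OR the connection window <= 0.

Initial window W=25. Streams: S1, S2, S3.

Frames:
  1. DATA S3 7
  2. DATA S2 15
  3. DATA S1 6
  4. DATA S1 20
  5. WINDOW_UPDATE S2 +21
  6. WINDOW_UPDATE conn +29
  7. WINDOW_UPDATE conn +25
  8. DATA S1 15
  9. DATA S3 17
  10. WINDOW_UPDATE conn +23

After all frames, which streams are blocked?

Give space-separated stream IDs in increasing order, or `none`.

Answer: S1

Derivation:
Op 1: conn=18 S1=25 S2=25 S3=18 blocked=[]
Op 2: conn=3 S1=25 S2=10 S3=18 blocked=[]
Op 3: conn=-3 S1=19 S2=10 S3=18 blocked=[1, 2, 3]
Op 4: conn=-23 S1=-1 S2=10 S3=18 blocked=[1, 2, 3]
Op 5: conn=-23 S1=-1 S2=31 S3=18 blocked=[1, 2, 3]
Op 6: conn=6 S1=-1 S2=31 S3=18 blocked=[1]
Op 7: conn=31 S1=-1 S2=31 S3=18 blocked=[1]
Op 8: conn=16 S1=-16 S2=31 S3=18 blocked=[1]
Op 9: conn=-1 S1=-16 S2=31 S3=1 blocked=[1, 2, 3]
Op 10: conn=22 S1=-16 S2=31 S3=1 blocked=[1]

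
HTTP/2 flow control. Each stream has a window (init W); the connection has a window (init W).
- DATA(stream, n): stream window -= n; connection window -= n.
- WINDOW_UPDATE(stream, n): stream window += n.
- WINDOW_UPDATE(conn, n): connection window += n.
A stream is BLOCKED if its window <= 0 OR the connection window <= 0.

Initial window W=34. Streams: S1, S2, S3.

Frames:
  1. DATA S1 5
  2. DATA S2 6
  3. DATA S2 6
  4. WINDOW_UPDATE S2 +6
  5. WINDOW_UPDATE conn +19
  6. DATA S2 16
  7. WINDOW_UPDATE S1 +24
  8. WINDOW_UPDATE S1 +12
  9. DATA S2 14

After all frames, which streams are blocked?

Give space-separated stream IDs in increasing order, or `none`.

Answer: S2

Derivation:
Op 1: conn=29 S1=29 S2=34 S3=34 blocked=[]
Op 2: conn=23 S1=29 S2=28 S3=34 blocked=[]
Op 3: conn=17 S1=29 S2=22 S3=34 blocked=[]
Op 4: conn=17 S1=29 S2=28 S3=34 blocked=[]
Op 5: conn=36 S1=29 S2=28 S3=34 blocked=[]
Op 6: conn=20 S1=29 S2=12 S3=34 blocked=[]
Op 7: conn=20 S1=53 S2=12 S3=34 blocked=[]
Op 8: conn=20 S1=65 S2=12 S3=34 blocked=[]
Op 9: conn=6 S1=65 S2=-2 S3=34 blocked=[2]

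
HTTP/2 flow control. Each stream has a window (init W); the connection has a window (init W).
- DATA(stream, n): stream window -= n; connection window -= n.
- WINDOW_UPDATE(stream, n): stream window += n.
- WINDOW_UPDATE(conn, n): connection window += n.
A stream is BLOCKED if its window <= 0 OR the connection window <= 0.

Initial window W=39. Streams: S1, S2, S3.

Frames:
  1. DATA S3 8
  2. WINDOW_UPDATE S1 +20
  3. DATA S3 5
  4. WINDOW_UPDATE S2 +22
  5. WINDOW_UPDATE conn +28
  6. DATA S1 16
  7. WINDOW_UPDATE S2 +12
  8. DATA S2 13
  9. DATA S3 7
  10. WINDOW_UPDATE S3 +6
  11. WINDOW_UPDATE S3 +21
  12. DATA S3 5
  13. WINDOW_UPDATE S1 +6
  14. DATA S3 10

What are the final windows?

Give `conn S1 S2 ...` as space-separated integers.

Op 1: conn=31 S1=39 S2=39 S3=31 blocked=[]
Op 2: conn=31 S1=59 S2=39 S3=31 blocked=[]
Op 3: conn=26 S1=59 S2=39 S3=26 blocked=[]
Op 4: conn=26 S1=59 S2=61 S3=26 blocked=[]
Op 5: conn=54 S1=59 S2=61 S3=26 blocked=[]
Op 6: conn=38 S1=43 S2=61 S3=26 blocked=[]
Op 7: conn=38 S1=43 S2=73 S3=26 blocked=[]
Op 8: conn=25 S1=43 S2=60 S3=26 blocked=[]
Op 9: conn=18 S1=43 S2=60 S3=19 blocked=[]
Op 10: conn=18 S1=43 S2=60 S3=25 blocked=[]
Op 11: conn=18 S1=43 S2=60 S3=46 blocked=[]
Op 12: conn=13 S1=43 S2=60 S3=41 blocked=[]
Op 13: conn=13 S1=49 S2=60 S3=41 blocked=[]
Op 14: conn=3 S1=49 S2=60 S3=31 blocked=[]

Answer: 3 49 60 31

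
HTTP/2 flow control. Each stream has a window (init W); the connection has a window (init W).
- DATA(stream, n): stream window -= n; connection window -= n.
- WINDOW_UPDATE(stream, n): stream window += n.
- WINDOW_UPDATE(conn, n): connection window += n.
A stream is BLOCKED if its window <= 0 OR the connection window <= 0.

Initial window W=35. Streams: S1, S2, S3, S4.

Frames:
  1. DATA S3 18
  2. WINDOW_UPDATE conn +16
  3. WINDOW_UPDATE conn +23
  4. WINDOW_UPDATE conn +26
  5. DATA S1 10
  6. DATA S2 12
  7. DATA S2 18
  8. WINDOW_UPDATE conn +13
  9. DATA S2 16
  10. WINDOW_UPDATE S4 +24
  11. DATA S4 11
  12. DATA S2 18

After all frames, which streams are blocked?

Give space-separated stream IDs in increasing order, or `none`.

Answer: S2

Derivation:
Op 1: conn=17 S1=35 S2=35 S3=17 S4=35 blocked=[]
Op 2: conn=33 S1=35 S2=35 S3=17 S4=35 blocked=[]
Op 3: conn=56 S1=35 S2=35 S3=17 S4=35 blocked=[]
Op 4: conn=82 S1=35 S2=35 S3=17 S4=35 blocked=[]
Op 5: conn=72 S1=25 S2=35 S3=17 S4=35 blocked=[]
Op 6: conn=60 S1=25 S2=23 S3=17 S4=35 blocked=[]
Op 7: conn=42 S1=25 S2=5 S3=17 S4=35 blocked=[]
Op 8: conn=55 S1=25 S2=5 S3=17 S4=35 blocked=[]
Op 9: conn=39 S1=25 S2=-11 S3=17 S4=35 blocked=[2]
Op 10: conn=39 S1=25 S2=-11 S3=17 S4=59 blocked=[2]
Op 11: conn=28 S1=25 S2=-11 S3=17 S4=48 blocked=[2]
Op 12: conn=10 S1=25 S2=-29 S3=17 S4=48 blocked=[2]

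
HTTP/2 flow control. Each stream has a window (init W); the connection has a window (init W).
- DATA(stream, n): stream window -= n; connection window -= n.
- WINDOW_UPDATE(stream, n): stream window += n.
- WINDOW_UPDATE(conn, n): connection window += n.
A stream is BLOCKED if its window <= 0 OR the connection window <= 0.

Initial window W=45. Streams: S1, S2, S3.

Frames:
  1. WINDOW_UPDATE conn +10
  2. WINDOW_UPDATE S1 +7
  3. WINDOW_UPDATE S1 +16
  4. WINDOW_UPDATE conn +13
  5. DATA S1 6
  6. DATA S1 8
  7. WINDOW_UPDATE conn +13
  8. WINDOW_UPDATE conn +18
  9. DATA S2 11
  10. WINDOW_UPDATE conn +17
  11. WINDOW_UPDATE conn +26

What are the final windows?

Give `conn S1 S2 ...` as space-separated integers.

Op 1: conn=55 S1=45 S2=45 S3=45 blocked=[]
Op 2: conn=55 S1=52 S2=45 S3=45 blocked=[]
Op 3: conn=55 S1=68 S2=45 S3=45 blocked=[]
Op 4: conn=68 S1=68 S2=45 S3=45 blocked=[]
Op 5: conn=62 S1=62 S2=45 S3=45 blocked=[]
Op 6: conn=54 S1=54 S2=45 S3=45 blocked=[]
Op 7: conn=67 S1=54 S2=45 S3=45 blocked=[]
Op 8: conn=85 S1=54 S2=45 S3=45 blocked=[]
Op 9: conn=74 S1=54 S2=34 S3=45 blocked=[]
Op 10: conn=91 S1=54 S2=34 S3=45 blocked=[]
Op 11: conn=117 S1=54 S2=34 S3=45 blocked=[]

Answer: 117 54 34 45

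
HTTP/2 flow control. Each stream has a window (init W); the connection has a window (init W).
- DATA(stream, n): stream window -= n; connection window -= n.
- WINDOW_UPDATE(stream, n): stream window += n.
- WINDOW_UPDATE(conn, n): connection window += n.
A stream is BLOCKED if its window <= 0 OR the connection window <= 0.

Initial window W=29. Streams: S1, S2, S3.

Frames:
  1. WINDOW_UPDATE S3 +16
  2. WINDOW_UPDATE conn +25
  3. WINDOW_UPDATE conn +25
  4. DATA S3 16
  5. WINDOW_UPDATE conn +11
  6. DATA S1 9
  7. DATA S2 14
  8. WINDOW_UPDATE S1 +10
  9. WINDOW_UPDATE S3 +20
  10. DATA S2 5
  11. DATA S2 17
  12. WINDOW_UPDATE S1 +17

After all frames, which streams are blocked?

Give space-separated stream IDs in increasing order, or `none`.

Answer: S2

Derivation:
Op 1: conn=29 S1=29 S2=29 S3=45 blocked=[]
Op 2: conn=54 S1=29 S2=29 S3=45 blocked=[]
Op 3: conn=79 S1=29 S2=29 S3=45 blocked=[]
Op 4: conn=63 S1=29 S2=29 S3=29 blocked=[]
Op 5: conn=74 S1=29 S2=29 S3=29 blocked=[]
Op 6: conn=65 S1=20 S2=29 S3=29 blocked=[]
Op 7: conn=51 S1=20 S2=15 S3=29 blocked=[]
Op 8: conn=51 S1=30 S2=15 S3=29 blocked=[]
Op 9: conn=51 S1=30 S2=15 S3=49 blocked=[]
Op 10: conn=46 S1=30 S2=10 S3=49 blocked=[]
Op 11: conn=29 S1=30 S2=-7 S3=49 blocked=[2]
Op 12: conn=29 S1=47 S2=-7 S3=49 blocked=[2]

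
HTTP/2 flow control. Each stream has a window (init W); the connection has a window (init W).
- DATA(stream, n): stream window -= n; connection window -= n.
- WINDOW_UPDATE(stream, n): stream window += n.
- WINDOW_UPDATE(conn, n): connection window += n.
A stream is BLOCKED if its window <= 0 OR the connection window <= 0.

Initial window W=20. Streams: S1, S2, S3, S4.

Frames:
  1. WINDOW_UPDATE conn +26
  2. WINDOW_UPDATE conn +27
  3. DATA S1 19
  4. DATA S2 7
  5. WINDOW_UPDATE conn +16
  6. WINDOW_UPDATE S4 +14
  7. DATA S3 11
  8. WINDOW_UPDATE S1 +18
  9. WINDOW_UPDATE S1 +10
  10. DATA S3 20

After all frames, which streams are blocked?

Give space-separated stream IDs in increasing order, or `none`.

Answer: S3

Derivation:
Op 1: conn=46 S1=20 S2=20 S3=20 S4=20 blocked=[]
Op 2: conn=73 S1=20 S2=20 S3=20 S4=20 blocked=[]
Op 3: conn=54 S1=1 S2=20 S3=20 S4=20 blocked=[]
Op 4: conn=47 S1=1 S2=13 S3=20 S4=20 blocked=[]
Op 5: conn=63 S1=1 S2=13 S3=20 S4=20 blocked=[]
Op 6: conn=63 S1=1 S2=13 S3=20 S4=34 blocked=[]
Op 7: conn=52 S1=1 S2=13 S3=9 S4=34 blocked=[]
Op 8: conn=52 S1=19 S2=13 S3=9 S4=34 blocked=[]
Op 9: conn=52 S1=29 S2=13 S3=9 S4=34 blocked=[]
Op 10: conn=32 S1=29 S2=13 S3=-11 S4=34 blocked=[3]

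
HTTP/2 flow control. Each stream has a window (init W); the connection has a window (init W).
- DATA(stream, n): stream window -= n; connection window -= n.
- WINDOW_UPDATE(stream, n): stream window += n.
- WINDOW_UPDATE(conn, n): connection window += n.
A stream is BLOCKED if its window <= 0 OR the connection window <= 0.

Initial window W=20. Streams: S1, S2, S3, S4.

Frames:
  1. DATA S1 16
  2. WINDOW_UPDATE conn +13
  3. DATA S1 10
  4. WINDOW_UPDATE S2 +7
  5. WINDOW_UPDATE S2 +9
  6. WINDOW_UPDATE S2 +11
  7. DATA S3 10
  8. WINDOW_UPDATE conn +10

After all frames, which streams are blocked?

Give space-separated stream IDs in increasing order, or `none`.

Op 1: conn=4 S1=4 S2=20 S3=20 S4=20 blocked=[]
Op 2: conn=17 S1=4 S2=20 S3=20 S4=20 blocked=[]
Op 3: conn=7 S1=-6 S2=20 S3=20 S4=20 blocked=[1]
Op 4: conn=7 S1=-6 S2=27 S3=20 S4=20 blocked=[1]
Op 5: conn=7 S1=-6 S2=36 S3=20 S4=20 blocked=[1]
Op 6: conn=7 S1=-6 S2=47 S3=20 S4=20 blocked=[1]
Op 7: conn=-3 S1=-6 S2=47 S3=10 S4=20 blocked=[1, 2, 3, 4]
Op 8: conn=7 S1=-6 S2=47 S3=10 S4=20 blocked=[1]

Answer: S1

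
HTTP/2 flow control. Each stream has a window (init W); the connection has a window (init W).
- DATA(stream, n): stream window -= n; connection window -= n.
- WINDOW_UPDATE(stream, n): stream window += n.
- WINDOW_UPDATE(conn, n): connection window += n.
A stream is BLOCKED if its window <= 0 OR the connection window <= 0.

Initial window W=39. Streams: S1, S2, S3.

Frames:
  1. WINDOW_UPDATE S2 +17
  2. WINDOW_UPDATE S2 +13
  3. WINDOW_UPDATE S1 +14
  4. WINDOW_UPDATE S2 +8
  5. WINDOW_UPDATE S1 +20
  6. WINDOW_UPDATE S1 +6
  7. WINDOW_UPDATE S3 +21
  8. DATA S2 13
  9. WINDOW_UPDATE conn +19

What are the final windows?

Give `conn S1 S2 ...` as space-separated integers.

Answer: 45 79 64 60

Derivation:
Op 1: conn=39 S1=39 S2=56 S3=39 blocked=[]
Op 2: conn=39 S1=39 S2=69 S3=39 blocked=[]
Op 3: conn=39 S1=53 S2=69 S3=39 blocked=[]
Op 4: conn=39 S1=53 S2=77 S3=39 blocked=[]
Op 5: conn=39 S1=73 S2=77 S3=39 blocked=[]
Op 6: conn=39 S1=79 S2=77 S3=39 blocked=[]
Op 7: conn=39 S1=79 S2=77 S3=60 blocked=[]
Op 8: conn=26 S1=79 S2=64 S3=60 blocked=[]
Op 9: conn=45 S1=79 S2=64 S3=60 blocked=[]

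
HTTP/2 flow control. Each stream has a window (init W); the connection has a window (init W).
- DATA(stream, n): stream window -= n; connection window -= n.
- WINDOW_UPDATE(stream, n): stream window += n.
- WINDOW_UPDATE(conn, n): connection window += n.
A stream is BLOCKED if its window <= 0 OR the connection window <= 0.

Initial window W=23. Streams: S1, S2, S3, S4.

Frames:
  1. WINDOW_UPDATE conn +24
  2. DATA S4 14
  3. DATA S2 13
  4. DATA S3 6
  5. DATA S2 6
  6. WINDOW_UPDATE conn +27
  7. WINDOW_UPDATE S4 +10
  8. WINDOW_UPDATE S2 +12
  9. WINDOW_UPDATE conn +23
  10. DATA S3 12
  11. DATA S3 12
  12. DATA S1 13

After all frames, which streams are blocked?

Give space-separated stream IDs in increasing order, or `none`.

Answer: S3

Derivation:
Op 1: conn=47 S1=23 S2=23 S3=23 S4=23 blocked=[]
Op 2: conn=33 S1=23 S2=23 S3=23 S4=9 blocked=[]
Op 3: conn=20 S1=23 S2=10 S3=23 S4=9 blocked=[]
Op 4: conn=14 S1=23 S2=10 S3=17 S4=9 blocked=[]
Op 5: conn=8 S1=23 S2=4 S3=17 S4=9 blocked=[]
Op 6: conn=35 S1=23 S2=4 S3=17 S4=9 blocked=[]
Op 7: conn=35 S1=23 S2=4 S3=17 S4=19 blocked=[]
Op 8: conn=35 S1=23 S2=16 S3=17 S4=19 blocked=[]
Op 9: conn=58 S1=23 S2=16 S3=17 S4=19 blocked=[]
Op 10: conn=46 S1=23 S2=16 S3=5 S4=19 blocked=[]
Op 11: conn=34 S1=23 S2=16 S3=-7 S4=19 blocked=[3]
Op 12: conn=21 S1=10 S2=16 S3=-7 S4=19 blocked=[3]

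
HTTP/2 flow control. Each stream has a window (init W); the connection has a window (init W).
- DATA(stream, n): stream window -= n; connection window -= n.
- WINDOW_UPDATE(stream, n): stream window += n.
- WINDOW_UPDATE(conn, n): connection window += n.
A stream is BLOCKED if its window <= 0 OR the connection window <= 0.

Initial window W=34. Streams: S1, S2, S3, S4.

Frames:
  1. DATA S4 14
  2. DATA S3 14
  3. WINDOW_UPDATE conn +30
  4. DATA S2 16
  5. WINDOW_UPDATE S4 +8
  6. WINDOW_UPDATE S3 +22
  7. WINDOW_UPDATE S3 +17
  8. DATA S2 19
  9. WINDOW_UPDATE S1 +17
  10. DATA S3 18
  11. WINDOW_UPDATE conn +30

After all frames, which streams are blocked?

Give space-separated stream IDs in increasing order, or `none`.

Op 1: conn=20 S1=34 S2=34 S3=34 S4=20 blocked=[]
Op 2: conn=6 S1=34 S2=34 S3=20 S4=20 blocked=[]
Op 3: conn=36 S1=34 S2=34 S3=20 S4=20 blocked=[]
Op 4: conn=20 S1=34 S2=18 S3=20 S4=20 blocked=[]
Op 5: conn=20 S1=34 S2=18 S3=20 S4=28 blocked=[]
Op 6: conn=20 S1=34 S2=18 S3=42 S4=28 blocked=[]
Op 7: conn=20 S1=34 S2=18 S3=59 S4=28 blocked=[]
Op 8: conn=1 S1=34 S2=-1 S3=59 S4=28 blocked=[2]
Op 9: conn=1 S1=51 S2=-1 S3=59 S4=28 blocked=[2]
Op 10: conn=-17 S1=51 S2=-1 S3=41 S4=28 blocked=[1, 2, 3, 4]
Op 11: conn=13 S1=51 S2=-1 S3=41 S4=28 blocked=[2]

Answer: S2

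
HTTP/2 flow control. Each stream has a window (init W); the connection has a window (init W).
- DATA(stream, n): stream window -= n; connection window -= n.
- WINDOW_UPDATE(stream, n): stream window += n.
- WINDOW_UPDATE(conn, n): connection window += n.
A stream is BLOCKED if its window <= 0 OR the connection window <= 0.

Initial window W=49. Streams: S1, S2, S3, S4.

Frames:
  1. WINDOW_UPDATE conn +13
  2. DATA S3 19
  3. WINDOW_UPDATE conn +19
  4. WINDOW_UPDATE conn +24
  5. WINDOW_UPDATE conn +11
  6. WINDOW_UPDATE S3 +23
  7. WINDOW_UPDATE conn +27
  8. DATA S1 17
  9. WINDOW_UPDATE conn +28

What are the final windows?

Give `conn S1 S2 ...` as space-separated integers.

Op 1: conn=62 S1=49 S2=49 S3=49 S4=49 blocked=[]
Op 2: conn=43 S1=49 S2=49 S3=30 S4=49 blocked=[]
Op 3: conn=62 S1=49 S2=49 S3=30 S4=49 blocked=[]
Op 4: conn=86 S1=49 S2=49 S3=30 S4=49 blocked=[]
Op 5: conn=97 S1=49 S2=49 S3=30 S4=49 blocked=[]
Op 6: conn=97 S1=49 S2=49 S3=53 S4=49 blocked=[]
Op 7: conn=124 S1=49 S2=49 S3=53 S4=49 blocked=[]
Op 8: conn=107 S1=32 S2=49 S3=53 S4=49 blocked=[]
Op 9: conn=135 S1=32 S2=49 S3=53 S4=49 blocked=[]

Answer: 135 32 49 53 49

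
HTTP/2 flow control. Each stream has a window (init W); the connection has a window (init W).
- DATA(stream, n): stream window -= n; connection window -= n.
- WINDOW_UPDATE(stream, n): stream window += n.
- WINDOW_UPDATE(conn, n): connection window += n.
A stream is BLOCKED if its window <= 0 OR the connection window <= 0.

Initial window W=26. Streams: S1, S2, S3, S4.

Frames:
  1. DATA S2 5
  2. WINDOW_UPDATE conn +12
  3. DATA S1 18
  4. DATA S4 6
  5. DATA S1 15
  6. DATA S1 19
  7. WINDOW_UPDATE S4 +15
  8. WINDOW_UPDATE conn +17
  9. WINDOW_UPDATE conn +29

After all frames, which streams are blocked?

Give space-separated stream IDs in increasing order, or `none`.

Answer: S1

Derivation:
Op 1: conn=21 S1=26 S2=21 S3=26 S4=26 blocked=[]
Op 2: conn=33 S1=26 S2=21 S3=26 S4=26 blocked=[]
Op 3: conn=15 S1=8 S2=21 S3=26 S4=26 blocked=[]
Op 4: conn=9 S1=8 S2=21 S3=26 S4=20 blocked=[]
Op 5: conn=-6 S1=-7 S2=21 S3=26 S4=20 blocked=[1, 2, 3, 4]
Op 6: conn=-25 S1=-26 S2=21 S3=26 S4=20 blocked=[1, 2, 3, 4]
Op 7: conn=-25 S1=-26 S2=21 S3=26 S4=35 blocked=[1, 2, 3, 4]
Op 8: conn=-8 S1=-26 S2=21 S3=26 S4=35 blocked=[1, 2, 3, 4]
Op 9: conn=21 S1=-26 S2=21 S3=26 S4=35 blocked=[1]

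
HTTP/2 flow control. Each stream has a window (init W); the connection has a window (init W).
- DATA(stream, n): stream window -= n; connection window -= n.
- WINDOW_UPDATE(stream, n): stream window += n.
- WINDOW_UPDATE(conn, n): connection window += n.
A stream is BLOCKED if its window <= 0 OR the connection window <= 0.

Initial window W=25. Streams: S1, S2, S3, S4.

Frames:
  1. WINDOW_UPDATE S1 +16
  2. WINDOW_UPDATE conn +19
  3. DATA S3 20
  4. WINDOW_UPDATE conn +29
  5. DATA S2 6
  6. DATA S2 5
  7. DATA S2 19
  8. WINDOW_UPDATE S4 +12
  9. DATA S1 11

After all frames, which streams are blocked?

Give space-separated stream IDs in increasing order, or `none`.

Op 1: conn=25 S1=41 S2=25 S3=25 S4=25 blocked=[]
Op 2: conn=44 S1=41 S2=25 S3=25 S4=25 blocked=[]
Op 3: conn=24 S1=41 S2=25 S3=5 S4=25 blocked=[]
Op 4: conn=53 S1=41 S2=25 S3=5 S4=25 blocked=[]
Op 5: conn=47 S1=41 S2=19 S3=5 S4=25 blocked=[]
Op 6: conn=42 S1=41 S2=14 S3=5 S4=25 blocked=[]
Op 7: conn=23 S1=41 S2=-5 S3=5 S4=25 blocked=[2]
Op 8: conn=23 S1=41 S2=-5 S3=5 S4=37 blocked=[2]
Op 9: conn=12 S1=30 S2=-5 S3=5 S4=37 blocked=[2]

Answer: S2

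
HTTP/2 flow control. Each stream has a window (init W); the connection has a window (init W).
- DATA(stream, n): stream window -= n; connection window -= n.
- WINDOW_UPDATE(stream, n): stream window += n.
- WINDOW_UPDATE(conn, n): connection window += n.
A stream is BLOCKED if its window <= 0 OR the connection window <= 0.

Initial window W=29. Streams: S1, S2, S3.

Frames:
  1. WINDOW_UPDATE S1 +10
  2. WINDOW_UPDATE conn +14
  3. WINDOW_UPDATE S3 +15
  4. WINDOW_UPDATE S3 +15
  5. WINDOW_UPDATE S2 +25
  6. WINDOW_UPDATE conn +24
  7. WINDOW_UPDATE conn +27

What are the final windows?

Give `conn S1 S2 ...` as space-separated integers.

Answer: 94 39 54 59

Derivation:
Op 1: conn=29 S1=39 S2=29 S3=29 blocked=[]
Op 2: conn=43 S1=39 S2=29 S3=29 blocked=[]
Op 3: conn=43 S1=39 S2=29 S3=44 blocked=[]
Op 4: conn=43 S1=39 S2=29 S3=59 blocked=[]
Op 5: conn=43 S1=39 S2=54 S3=59 blocked=[]
Op 6: conn=67 S1=39 S2=54 S3=59 blocked=[]
Op 7: conn=94 S1=39 S2=54 S3=59 blocked=[]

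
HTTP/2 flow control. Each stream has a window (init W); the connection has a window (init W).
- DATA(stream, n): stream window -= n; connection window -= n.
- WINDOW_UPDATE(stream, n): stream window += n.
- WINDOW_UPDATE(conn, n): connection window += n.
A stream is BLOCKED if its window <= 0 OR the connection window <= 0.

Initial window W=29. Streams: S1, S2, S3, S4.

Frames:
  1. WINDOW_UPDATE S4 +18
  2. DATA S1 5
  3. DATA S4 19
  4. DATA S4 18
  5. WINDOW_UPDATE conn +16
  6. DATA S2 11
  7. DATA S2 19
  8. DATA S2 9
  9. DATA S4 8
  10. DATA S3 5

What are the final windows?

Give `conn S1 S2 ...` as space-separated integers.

Op 1: conn=29 S1=29 S2=29 S3=29 S4=47 blocked=[]
Op 2: conn=24 S1=24 S2=29 S3=29 S4=47 blocked=[]
Op 3: conn=5 S1=24 S2=29 S3=29 S4=28 blocked=[]
Op 4: conn=-13 S1=24 S2=29 S3=29 S4=10 blocked=[1, 2, 3, 4]
Op 5: conn=3 S1=24 S2=29 S3=29 S4=10 blocked=[]
Op 6: conn=-8 S1=24 S2=18 S3=29 S4=10 blocked=[1, 2, 3, 4]
Op 7: conn=-27 S1=24 S2=-1 S3=29 S4=10 blocked=[1, 2, 3, 4]
Op 8: conn=-36 S1=24 S2=-10 S3=29 S4=10 blocked=[1, 2, 3, 4]
Op 9: conn=-44 S1=24 S2=-10 S3=29 S4=2 blocked=[1, 2, 3, 4]
Op 10: conn=-49 S1=24 S2=-10 S3=24 S4=2 blocked=[1, 2, 3, 4]

Answer: -49 24 -10 24 2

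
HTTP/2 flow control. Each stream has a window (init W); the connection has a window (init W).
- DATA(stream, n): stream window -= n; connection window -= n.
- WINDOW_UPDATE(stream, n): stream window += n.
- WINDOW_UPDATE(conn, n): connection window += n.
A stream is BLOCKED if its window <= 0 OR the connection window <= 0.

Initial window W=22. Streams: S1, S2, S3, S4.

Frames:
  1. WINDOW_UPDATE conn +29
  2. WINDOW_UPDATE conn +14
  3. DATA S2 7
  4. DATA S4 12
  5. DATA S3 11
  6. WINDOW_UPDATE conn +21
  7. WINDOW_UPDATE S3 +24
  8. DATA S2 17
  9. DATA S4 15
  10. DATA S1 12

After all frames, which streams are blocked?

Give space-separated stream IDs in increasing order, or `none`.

Op 1: conn=51 S1=22 S2=22 S3=22 S4=22 blocked=[]
Op 2: conn=65 S1=22 S2=22 S3=22 S4=22 blocked=[]
Op 3: conn=58 S1=22 S2=15 S3=22 S4=22 blocked=[]
Op 4: conn=46 S1=22 S2=15 S3=22 S4=10 blocked=[]
Op 5: conn=35 S1=22 S2=15 S3=11 S4=10 blocked=[]
Op 6: conn=56 S1=22 S2=15 S3=11 S4=10 blocked=[]
Op 7: conn=56 S1=22 S2=15 S3=35 S4=10 blocked=[]
Op 8: conn=39 S1=22 S2=-2 S3=35 S4=10 blocked=[2]
Op 9: conn=24 S1=22 S2=-2 S3=35 S4=-5 blocked=[2, 4]
Op 10: conn=12 S1=10 S2=-2 S3=35 S4=-5 blocked=[2, 4]

Answer: S2 S4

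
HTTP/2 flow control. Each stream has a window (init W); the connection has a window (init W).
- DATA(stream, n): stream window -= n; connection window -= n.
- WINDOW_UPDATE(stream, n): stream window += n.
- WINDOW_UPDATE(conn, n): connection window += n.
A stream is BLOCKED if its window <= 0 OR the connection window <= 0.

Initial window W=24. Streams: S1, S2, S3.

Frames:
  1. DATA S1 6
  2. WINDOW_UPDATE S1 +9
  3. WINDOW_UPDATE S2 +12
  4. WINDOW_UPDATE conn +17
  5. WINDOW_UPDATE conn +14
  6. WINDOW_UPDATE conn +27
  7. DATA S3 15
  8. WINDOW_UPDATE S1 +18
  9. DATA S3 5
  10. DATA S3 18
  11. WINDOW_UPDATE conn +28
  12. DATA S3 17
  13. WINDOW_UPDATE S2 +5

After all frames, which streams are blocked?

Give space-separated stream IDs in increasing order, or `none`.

Answer: S3

Derivation:
Op 1: conn=18 S1=18 S2=24 S3=24 blocked=[]
Op 2: conn=18 S1=27 S2=24 S3=24 blocked=[]
Op 3: conn=18 S1=27 S2=36 S3=24 blocked=[]
Op 4: conn=35 S1=27 S2=36 S3=24 blocked=[]
Op 5: conn=49 S1=27 S2=36 S3=24 blocked=[]
Op 6: conn=76 S1=27 S2=36 S3=24 blocked=[]
Op 7: conn=61 S1=27 S2=36 S3=9 blocked=[]
Op 8: conn=61 S1=45 S2=36 S3=9 blocked=[]
Op 9: conn=56 S1=45 S2=36 S3=4 blocked=[]
Op 10: conn=38 S1=45 S2=36 S3=-14 blocked=[3]
Op 11: conn=66 S1=45 S2=36 S3=-14 blocked=[3]
Op 12: conn=49 S1=45 S2=36 S3=-31 blocked=[3]
Op 13: conn=49 S1=45 S2=41 S3=-31 blocked=[3]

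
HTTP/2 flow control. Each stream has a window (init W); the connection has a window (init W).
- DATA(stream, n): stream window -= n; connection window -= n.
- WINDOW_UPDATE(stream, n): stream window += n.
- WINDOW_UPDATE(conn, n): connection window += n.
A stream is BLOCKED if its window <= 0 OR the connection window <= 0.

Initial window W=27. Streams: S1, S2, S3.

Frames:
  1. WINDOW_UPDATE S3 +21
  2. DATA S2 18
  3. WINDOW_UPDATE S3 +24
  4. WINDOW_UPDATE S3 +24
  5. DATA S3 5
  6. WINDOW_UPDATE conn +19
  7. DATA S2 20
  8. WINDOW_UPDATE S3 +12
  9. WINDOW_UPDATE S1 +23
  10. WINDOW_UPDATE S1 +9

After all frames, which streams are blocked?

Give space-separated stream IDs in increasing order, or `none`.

Op 1: conn=27 S1=27 S2=27 S3=48 blocked=[]
Op 2: conn=9 S1=27 S2=9 S3=48 blocked=[]
Op 3: conn=9 S1=27 S2=9 S3=72 blocked=[]
Op 4: conn=9 S1=27 S2=9 S3=96 blocked=[]
Op 5: conn=4 S1=27 S2=9 S3=91 blocked=[]
Op 6: conn=23 S1=27 S2=9 S3=91 blocked=[]
Op 7: conn=3 S1=27 S2=-11 S3=91 blocked=[2]
Op 8: conn=3 S1=27 S2=-11 S3=103 blocked=[2]
Op 9: conn=3 S1=50 S2=-11 S3=103 blocked=[2]
Op 10: conn=3 S1=59 S2=-11 S3=103 blocked=[2]

Answer: S2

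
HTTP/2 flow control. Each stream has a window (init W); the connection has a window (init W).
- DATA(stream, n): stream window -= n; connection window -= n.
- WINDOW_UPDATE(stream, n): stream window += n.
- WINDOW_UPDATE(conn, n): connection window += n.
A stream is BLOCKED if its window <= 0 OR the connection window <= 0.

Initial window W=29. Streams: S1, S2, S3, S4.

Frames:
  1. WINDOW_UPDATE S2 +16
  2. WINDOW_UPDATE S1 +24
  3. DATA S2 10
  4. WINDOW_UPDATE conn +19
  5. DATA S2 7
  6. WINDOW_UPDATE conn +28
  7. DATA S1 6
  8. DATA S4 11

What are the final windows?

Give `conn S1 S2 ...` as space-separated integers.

Op 1: conn=29 S1=29 S2=45 S3=29 S4=29 blocked=[]
Op 2: conn=29 S1=53 S2=45 S3=29 S4=29 blocked=[]
Op 3: conn=19 S1=53 S2=35 S3=29 S4=29 blocked=[]
Op 4: conn=38 S1=53 S2=35 S3=29 S4=29 blocked=[]
Op 5: conn=31 S1=53 S2=28 S3=29 S4=29 blocked=[]
Op 6: conn=59 S1=53 S2=28 S3=29 S4=29 blocked=[]
Op 7: conn=53 S1=47 S2=28 S3=29 S4=29 blocked=[]
Op 8: conn=42 S1=47 S2=28 S3=29 S4=18 blocked=[]

Answer: 42 47 28 29 18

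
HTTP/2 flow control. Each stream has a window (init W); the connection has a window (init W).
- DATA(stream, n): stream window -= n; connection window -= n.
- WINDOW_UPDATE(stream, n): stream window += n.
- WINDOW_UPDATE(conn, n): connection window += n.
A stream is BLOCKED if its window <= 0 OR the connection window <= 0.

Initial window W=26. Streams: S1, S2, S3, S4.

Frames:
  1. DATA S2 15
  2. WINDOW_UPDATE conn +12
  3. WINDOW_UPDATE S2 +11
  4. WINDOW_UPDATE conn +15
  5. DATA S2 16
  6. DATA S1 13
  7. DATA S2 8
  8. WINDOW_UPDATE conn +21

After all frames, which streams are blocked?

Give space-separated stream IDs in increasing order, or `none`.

Answer: S2

Derivation:
Op 1: conn=11 S1=26 S2=11 S3=26 S4=26 blocked=[]
Op 2: conn=23 S1=26 S2=11 S3=26 S4=26 blocked=[]
Op 3: conn=23 S1=26 S2=22 S3=26 S4=26 blocked=[]
Op 4: conn=38 S1=26 S2=22 S3=26 S4=26 blocked=[]
Op 5: conn=22 S1=26 S2=6 S3=26 S4=26 blocked=[]
Op 6: conn=9 S1=13 S2=6 S3=26 S4=26 blocked=[]
Op 7: conn=1 S1=13 S2=-2 S3=26 S4=26 blocked=[2]
Op 8: conn=22 S1=13 S2=-2 S3=26 S4=26 blocked=[2]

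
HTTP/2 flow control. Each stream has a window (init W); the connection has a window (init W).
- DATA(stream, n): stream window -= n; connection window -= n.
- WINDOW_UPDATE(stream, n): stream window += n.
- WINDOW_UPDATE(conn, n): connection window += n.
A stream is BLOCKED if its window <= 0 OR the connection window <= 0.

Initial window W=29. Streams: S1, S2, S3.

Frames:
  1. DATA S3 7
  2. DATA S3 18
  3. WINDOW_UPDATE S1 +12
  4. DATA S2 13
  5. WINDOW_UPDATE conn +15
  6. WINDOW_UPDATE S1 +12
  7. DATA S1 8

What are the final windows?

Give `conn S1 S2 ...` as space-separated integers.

Op 1: conn=22 S1=29 S2=29 S3=22 blocked=[]
Op 2: conn=4 S1=29 S2=29 S3=4 blocked=[]
Op 3: conn=4 S1=41 S2=29 S3=4 blocked=[]
Op 4: conn=-9 S1=41 S2=16 S3=4 blocked=[1, 2, 3]
Op 5: conn=6 S1=41 S2=16 S3=4 blocked=[]
Op 6: conn=6 S1=53 S2=16 S3=4 blocked=[]
Op 7: conn=-2 S1=45 S2=16 S3=4 blocked=[1, 2, 3]

Answer: -2 45 16 4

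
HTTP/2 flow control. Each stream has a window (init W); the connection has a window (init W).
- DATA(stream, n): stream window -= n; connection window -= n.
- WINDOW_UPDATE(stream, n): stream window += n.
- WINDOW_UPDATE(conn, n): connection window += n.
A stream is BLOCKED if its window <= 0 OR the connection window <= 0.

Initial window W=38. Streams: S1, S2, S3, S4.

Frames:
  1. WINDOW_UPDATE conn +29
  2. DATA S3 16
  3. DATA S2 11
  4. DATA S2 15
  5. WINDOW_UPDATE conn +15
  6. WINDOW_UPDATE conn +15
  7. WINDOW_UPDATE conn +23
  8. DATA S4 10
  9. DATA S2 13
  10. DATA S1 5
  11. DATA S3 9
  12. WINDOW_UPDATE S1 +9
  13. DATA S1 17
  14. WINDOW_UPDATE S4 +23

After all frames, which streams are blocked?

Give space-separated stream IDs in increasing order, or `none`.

Answer: S2

Derivation:
Op 1: conn=67 S1=38 S2=38 S3=38 S4=38 blocked=[]
Op 2: conn=51 S1=38 S2=38 S3=22 S4=38 blocked=[]
Op 3: conn=40 S1=38 S2=27 S3=22 S4=38 blocked=[]
Op 4: conn=25 S1=38 S2=12 S3=22 S4=38 blocked=[]
Op 5: conn=40 S1=38 S2=12 S3=22 S4=38 blocked=[]
Op 6: conn=55 S1=38 S2=12 S3=22 S4=38 blocked=[]
Op 7: conn=78 S1=38 S2=12 S3=22 S4=38 blocked=[]
Op 8: conn=68 S1=38 S2=12 S3=22 S4=28 blocked=[]
Op 9: conn=55 S1=38 S2=-1 S3=22 S4=28 blocked=[2]
Op 10: conn=50 S1=33 S2=-1 S3=22 S4=28 blocked=[2]
Op 11: conn=41 S1=33 S2=-1 S3=13 S4=28 blocked=[2]
Op 12: conn=41 S1=42 S2=-1 S3=13 S4=28 blocked=[2]
Op 13: conn=24 S1=25 S2=-1 S3=13 S4=28 blocked=[2]
Op 14: conn=24 S1=25 S2=-1 S3=13 S4=51 blocked=[2]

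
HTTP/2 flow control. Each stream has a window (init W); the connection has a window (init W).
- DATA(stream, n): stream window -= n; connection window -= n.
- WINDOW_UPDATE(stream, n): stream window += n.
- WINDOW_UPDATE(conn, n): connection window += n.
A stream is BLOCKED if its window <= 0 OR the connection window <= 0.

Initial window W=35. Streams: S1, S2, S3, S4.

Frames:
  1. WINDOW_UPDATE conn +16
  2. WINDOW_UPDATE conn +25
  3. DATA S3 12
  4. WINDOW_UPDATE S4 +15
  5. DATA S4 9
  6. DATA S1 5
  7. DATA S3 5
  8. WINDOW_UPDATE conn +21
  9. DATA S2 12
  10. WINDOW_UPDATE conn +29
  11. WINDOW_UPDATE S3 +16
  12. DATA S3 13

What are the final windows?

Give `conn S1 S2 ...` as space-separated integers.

Answer: 70 30 23 21 41

Derivation:
Op 1: conn=51 S1=35 S2=35 S3=35 S4=35 blocked=[]
Op 2: conn=76 S1=35 S2=35 S3=35 S4=35 blocked=[]
Op 3: conn=64 S1=35 S2=35 S3=23 S4=35 blocked=[]
Op 4: conn=64 S1=35 S2=35 S3=23 S4=50 blocked=[]
Op 5: conn=55 S1=35 S2=35 S3=23 S4=41 blocked=[]
Op 6: conn=50 S1=30 S2=35 S3=23 S4=41 blocked=[]
Op 7: conn=45 S1=30 S2=35 S3=18 S4=41 blocked=[]
Op 8: conn=66 S1=30 S2=35 S3=18 S4=41 blocked=[]
Op 9: conn=54 S1=30 S2=23 S3=18 S4=41 blocked=[]
Op 10: conn=83 S1=30 S2=23 S3=18 S4=41 blocked=[]
Op 11: conn=83 S1=30 S2=23 S3=34 S4=41 blocked=[]
Op 12: conn=70 S1=30 S2=23 S3=21 S4=41 blocked=[]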